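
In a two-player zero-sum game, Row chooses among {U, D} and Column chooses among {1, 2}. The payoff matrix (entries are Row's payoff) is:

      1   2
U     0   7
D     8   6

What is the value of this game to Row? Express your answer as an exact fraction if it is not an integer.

Row minima: U → 0, D → 6; maximin = 6.
Column maxima: 1 → 8, 2 → 7; minimax = 7.
6 ≠ 7, so there is no saddle point; optimal play is mixed.
Let Row play U with probability p. Expected payoff against 1: 0p + 8(1−p) = −8p + 8; against 2: 7p + 6(1−p) = p + 6.
Setting these equal: −8p + 8 = p + 6 ⇒ −9p = -2 ⇒ p = 2/9, and the value is (-8)·(2/9) + 8 = 56/9.
For Column: with q = P(1), equating U's and D's payoffs gives −7q + 7 = 2q + 6 ⇒ q = 1/9.

56/9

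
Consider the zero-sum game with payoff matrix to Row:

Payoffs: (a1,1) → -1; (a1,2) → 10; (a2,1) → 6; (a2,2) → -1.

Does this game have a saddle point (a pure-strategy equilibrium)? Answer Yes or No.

No

Row minima: a1 → -1, a2 → -1; maximin = -1.
Column maxima: 1 → 6, 2 → 10; minimax = 6.
-1 ≠ 6, so no pure-strategy equilibrium exists.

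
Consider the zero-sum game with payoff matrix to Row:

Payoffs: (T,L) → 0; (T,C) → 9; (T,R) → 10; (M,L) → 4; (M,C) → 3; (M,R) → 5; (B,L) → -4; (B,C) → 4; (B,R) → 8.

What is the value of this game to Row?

18/5

Row minima: T → 0, M → 3, B → -4; maximin = 3.
Column maxima: L → 4, C → 9, R → 10; minimax = 4.
3 ≠ 4, so there is no saddle point; optimal play is mixed.
B is strictly dominated by T, so Row never plays it.
R is strictly dominated by L (it gives Row strictly more in every row), so Column never plays it.
On the remaining 2×2 (T, M vs L, C):
Let Row play T with probability p. Expected payoff against L: 0p + 4(1−p) = −4p + 4; against C: 9p + 3(1−p) = 6p + 3.
Setting these equal: −4p + 4 = 6p + 3 ⇒ −10p = -1 ⇒ p = 1/10, and the value is (-4)·(1/10) + 4 = 18/5.
For Column: with q = P(L), equating T's and M's payoffs gives −9q + 9 = q + 3 ⇒ q = 3/5.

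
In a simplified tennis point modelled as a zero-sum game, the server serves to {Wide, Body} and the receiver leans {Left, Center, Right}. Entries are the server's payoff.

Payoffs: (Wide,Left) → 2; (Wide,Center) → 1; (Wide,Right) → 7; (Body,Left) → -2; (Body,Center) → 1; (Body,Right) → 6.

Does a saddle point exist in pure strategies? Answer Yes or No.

Yes

Row minima: Wide → 1, Body → -2; maximin = 1.
Column maxima: Left → 2, Center → 1, Right → 7; minimax = 1.
maximin = minimax = 1, so a saddle point exists.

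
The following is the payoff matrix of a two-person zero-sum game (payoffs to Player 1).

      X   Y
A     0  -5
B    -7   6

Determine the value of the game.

Row minima: A → -5, B → -7; maximin = -5.
Column maxima: X → 0, Y → 6; minimax = 0.
-5 ≠ 0, so there is no saddle point; optimal play is mixed.
Let Player 1 play A with probability p. Expected payoff against X: 0p + (-7)(1−p) = 7p − 7; against Y: (-5)p + 6(1−p) = −11p + 6.
Setting these equal: 7p − 7 = −11p + 6 ⇒ 18p = 13 ⇒ p = 13/18, and the value is (7)·(13/18) − 7 = -35/18.
For Player 2: with q = P(X), equating A's and B's payoffs gives 5q − 5 = −13q + 6 ⇒ q = 11/18.

-35/18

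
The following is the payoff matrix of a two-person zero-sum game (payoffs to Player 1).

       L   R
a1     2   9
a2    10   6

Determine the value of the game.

Row minima: a1 → 2, a2 → 6; maximin = 6.
Column maxima: L → 10, R → 9; minimax = 9.
6 ≠ 9, so there is no saddle point; optimal play is mixed.
Let Player 1 play a1 with probability p. Expected payoff against L: 2p + 10(1−p) = −8p + 10; against R: 9p + 6(1−p) = 3p + 6.
Setting these equal: −8p + 10 = 3p + 6 ⇒ −11p = -4 ⇒ p = 4/11, and the value is (-8)·(4/11) + 10 = 78/11.
For Player 2: with q = P(L), equating a1's and a2's payoffs gives −7q + 9 = 4q + 6 ⇒ q = 3/11.

78/11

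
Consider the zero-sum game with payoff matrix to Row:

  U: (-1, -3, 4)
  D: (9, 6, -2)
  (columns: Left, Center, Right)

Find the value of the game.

Row minima: U → -3, D → -2; maximin = -2.
Column maxima: Left → 9, Center → 6, Right → 4; minimax = 4.
-2 ≠ 4, so there is no saddle point; optimal play is mixed.
Left is strictly dominated by Center (it gives Row strictly more in every row), so Column never plays it.
On the remaining 2×2 (U, D vs Center, Right):
Let Row play U with probability p. Expected payoff against Center: (-3)p + 6(1−p) = −9p + 6; against Right: 4p + (-2)(1−p) = 6p − 2.
Setting these equal: −9p + 6 = 6p − 2 ⇒ −15p = -8 ⇒ p = 8/15, and the value is (-9)·(8/15) + 6 = 6/5.
For Column: with q = P(Center), equating U's and D's payoffs gives −7q + 4 = 8q − 2 ⇒ q = 2/5.

6/5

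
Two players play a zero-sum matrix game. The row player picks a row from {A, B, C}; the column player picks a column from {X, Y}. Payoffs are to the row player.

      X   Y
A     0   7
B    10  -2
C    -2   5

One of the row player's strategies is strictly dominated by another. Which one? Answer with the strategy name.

A gives a strictly higher payoff than C against every column: 0 > -2, 7 > 5.
So C is strictly dominated and the row player never plays it.

C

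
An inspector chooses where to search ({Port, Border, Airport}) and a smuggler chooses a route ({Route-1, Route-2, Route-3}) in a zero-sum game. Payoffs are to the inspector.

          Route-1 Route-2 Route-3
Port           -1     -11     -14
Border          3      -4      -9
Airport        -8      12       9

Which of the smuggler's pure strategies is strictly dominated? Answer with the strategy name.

Route-2

Route-3 holds the inspector's payoff strictly below Route-2 in every row: -14 < -11, -9 < -4, 9 < 12.
So Route-2 is strictly dominated for the smuggler.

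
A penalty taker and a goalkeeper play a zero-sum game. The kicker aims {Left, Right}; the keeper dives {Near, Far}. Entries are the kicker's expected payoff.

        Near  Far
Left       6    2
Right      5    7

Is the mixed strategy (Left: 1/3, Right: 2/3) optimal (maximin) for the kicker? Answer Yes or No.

Yes

Against Near this mix gives (1/3)·6 + (2/3)·5 = 16/3.
Against Far this mix gives (1/3)·2 + (2/3)·7 = 16/3.
All of the keeper's active replies (Near, Far) yield 16/3, and no column does worse for the kicker. The mix makes the keeper indifferent and guarantees 16/3, so it is optimal.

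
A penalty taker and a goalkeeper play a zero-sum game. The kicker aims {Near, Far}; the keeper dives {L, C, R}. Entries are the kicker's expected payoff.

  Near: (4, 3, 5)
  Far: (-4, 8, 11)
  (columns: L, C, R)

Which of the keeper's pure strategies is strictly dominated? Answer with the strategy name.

R

L holds the kicker's payoff strictly below R in every row: 4 < 5, -4 < 11.
So R is strictly dominated for the keeper.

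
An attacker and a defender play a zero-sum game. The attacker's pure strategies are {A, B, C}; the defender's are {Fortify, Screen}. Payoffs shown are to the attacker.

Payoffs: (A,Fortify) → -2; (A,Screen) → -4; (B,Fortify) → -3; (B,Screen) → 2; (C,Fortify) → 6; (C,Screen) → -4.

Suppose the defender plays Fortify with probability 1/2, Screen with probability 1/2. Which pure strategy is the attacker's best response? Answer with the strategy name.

Expected payoff of A: (1/2)·(-2) + (1/2)·(-4) = -3.
Expected payoff of B: (1/2)·(-3) + (1/2)·2 = -1/2.
Expected payoff of C: (1/2)·6 + (1/2)·(-4) = 1.
The largest is 1, so the attacker's best response is C.

C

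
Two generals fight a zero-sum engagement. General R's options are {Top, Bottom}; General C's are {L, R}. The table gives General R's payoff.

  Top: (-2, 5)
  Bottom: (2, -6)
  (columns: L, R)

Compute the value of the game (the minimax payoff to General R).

-2/15

Row minima: Top → -2, Bottom → -6; maximin = -2.
Column maxima: L → 2, R → 5; minimax = 2.
-2 ≠ 2, so there is no saddle point; optimal play is mixed.
Let General R play Top with probability p. Expected payoff against L: (-2)p + 2(1−p) = −4p + 2; against R: 5p + (-6)(1−p) = 11p − 6.
Setting these equal: −4p + 2 = 11p − 6 ⇒ −15p = -8 ⇒ p = 8/15, and the value is (-4)·(8/15) + 2 = -2/15.
For General C: with q = P(L), equating Top's and Bottom's payoffs gives −7q + 5 = 8q − 6 ⇒ q = 11/15.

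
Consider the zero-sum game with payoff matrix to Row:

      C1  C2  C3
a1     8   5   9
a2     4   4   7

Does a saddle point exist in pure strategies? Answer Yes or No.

Row minima: a1 → 5, a2 → 4; maximin = 5.
Column maxima: C1 → 8, C2 → 5, C3 → 9; minimax = 5.
maximin = minimax = 5, so a saddle point exists.

Yes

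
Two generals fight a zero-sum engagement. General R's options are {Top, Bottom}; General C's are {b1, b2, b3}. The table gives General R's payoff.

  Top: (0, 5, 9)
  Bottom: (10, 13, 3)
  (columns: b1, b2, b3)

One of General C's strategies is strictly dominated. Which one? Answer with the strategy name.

b1 holds General R's payoff strictly below b2 in every row: 0 < 5, 10 < 13.
So b2 is strictly dominated for General C.

b2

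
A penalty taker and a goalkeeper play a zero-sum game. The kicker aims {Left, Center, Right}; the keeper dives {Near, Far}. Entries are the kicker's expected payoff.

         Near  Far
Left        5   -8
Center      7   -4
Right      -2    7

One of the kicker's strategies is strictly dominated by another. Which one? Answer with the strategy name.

Left

Center gives a strictly higher payoff than Left against every column: 7 > 5, -4 > -8.
So Left is strictly dominated and the kicker never plays it.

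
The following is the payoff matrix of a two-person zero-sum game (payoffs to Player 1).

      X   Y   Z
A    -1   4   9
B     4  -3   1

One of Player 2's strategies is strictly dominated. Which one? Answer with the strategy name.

Z

Y holds Player 1's payoff strictly below Z in every row: 4 < 9, -3 < 1.
So Z is strictly dominated for Player 2.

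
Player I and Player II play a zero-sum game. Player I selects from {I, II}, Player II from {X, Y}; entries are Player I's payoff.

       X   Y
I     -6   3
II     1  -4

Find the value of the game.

Row minima: I → -6, II → -4; maximin = -4.
Column maxima: X → 1, Y → 3; minimax = 1.
-4 ≠ 1, so there is no saddle point; optimal play is mixed.
Let Player I play I with probability p. Expected payoff against X: (-6)p + 1(1−p) = −7p + 1; against Y: 3p + (-4)(1−p) = 7p − 4.
Setting these equal: −7p + 1 = 7p − 4 ⇒ −14p = -5 ⇒ p = 5/14, and the value is (-7)·(5/14) + 1 = -3/2.
For Player II: with q = P(X), equating I's and II's payoffs gives −9q + 3 = 5q − 4 ⇒ q = 1/2.

-3/2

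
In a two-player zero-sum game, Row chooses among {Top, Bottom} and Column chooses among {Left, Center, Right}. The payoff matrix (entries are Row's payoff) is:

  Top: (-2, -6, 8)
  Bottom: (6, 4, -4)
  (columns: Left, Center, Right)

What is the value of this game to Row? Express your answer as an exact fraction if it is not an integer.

4/11

Row minima: Top → -6, Bottom → -4; maximin = -4.
Column maxima: Left → 6, Center → 4, Right → 8; minimax = 4.
-4 ≠ 4, so there is no saddle point; optimal play is mixed.
Left is strictly dominated by Center (it gives Row strictly more in every row), so Column never plays it.
On the remaining 2×2 (Top, Bottom vs Center, Right):
Let Row play Top with probability p. Expected payoff against Center: (-6)p + 4(1−p) = −10p + 4; against Right: 8p + (-4)(1−p) = 12p − 4.
Setting these equal: −10p + 4 = 12p − 4 ⇒ −22p = -8 ⇒ p = 4/11, and the value is (-10)·(4/11) + 4 = 4/11.
For Column: with q = P(Center), equating Top's and Bottom's payoffs gives −14q + 8 = 8q − 4 ⇒ q = 6/11.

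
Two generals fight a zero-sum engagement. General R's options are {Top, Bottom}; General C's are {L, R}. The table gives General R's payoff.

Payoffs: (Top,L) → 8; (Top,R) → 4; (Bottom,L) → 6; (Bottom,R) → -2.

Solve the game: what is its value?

4

Row minima: Top → 4, Bottom → -2; maximin = 4.
Column maxima: L → 8, R → 4; minimax = 4.
Since maximin = minimax = 4, there is a saddle point and the value is 4.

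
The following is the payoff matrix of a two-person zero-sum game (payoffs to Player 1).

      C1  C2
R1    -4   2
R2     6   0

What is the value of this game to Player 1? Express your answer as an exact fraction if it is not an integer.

1

Row minima: R1 → -4, R2 → 0; maximin = 0.
Column maxima: C1 → 6, C2 → 2; minimax = 2.
0 ≠ 2, so there is no saddle point; optimal play is mixed.
Let Player 1 play R1 with probability p. Expected payoff against C1: (-4)p + 6(1−p) = −10p + 6; against C2: 2p + 0(1−p) = 2p.
Setting these equal: −10p + 6 = 2p ⇒ −12p = -6 ⇒ p = 1/2, and the value is (-10)·(1/2) + 6 = 1.
For Player 2: with q = P(C1), equating R1's and R2's payoffs gives −6q + 2 = 6q ⇒ q = 1/6.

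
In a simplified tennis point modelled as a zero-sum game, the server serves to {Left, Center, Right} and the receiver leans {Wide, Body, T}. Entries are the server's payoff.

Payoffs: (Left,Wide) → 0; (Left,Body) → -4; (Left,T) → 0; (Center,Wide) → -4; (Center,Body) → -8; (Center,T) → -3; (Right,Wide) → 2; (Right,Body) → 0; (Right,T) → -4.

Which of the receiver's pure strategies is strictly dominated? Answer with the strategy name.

Wide

Body holds the server's payoff strictly below Wide in every row: -4 < 0, -8 < -4, 0 < 2.
So Wide is strictly dominated for the receiver.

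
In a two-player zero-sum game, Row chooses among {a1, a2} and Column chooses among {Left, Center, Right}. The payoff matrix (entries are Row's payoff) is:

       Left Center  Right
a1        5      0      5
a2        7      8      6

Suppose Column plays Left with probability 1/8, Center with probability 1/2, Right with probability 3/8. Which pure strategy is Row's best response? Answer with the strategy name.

a2

Expected payoff of a1: (1/8)·5 + (1/2)·0 + (3/8)·5 = 5/2.
Expected payoff of a2: (1/8)·7 + (1/2)·8 + (3/8)·6 = 57/8.
The largest is 57/8, so Row's best response is a2.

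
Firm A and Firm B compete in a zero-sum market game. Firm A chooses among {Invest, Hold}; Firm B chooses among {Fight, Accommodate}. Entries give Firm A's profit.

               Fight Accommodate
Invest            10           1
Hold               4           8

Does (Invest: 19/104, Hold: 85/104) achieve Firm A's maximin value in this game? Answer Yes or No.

Against Fight this mix gives (19/104)·10 + (85/104)·4 = 265/52.
Against Accommodate this mix gives (19/104)·1 + (85/104)·8 = 699/104.
Firm B will play Fight, holding Firm A to 265/52. Shifting weight toward the row that does better against Fight would raise this floor (the equalizing mix achieves 76/13 against both Fight and Accommodate), so the proposed strategy is not optimal.

No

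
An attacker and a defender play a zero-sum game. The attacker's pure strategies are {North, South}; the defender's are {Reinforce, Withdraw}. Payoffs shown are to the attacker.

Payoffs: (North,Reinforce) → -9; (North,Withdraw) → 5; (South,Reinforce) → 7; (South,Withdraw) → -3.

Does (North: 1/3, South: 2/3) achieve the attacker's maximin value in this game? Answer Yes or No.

Against Reinforce this mix gives (1/3)·(-9) + (2/3)·7 = 5/3.
Against Withdraw this mix gives (1/3)·5 + (2/3)·(-3) = -1/3.
The defender will play Withdraw, holding the attacker to -1/3. Shifting weight toward the row that does better against Withdraw would raise this floor (the equalizing mix achieves 1/3 against both Withdraw and Reinforce), so the proposed strategy is not optimal.

No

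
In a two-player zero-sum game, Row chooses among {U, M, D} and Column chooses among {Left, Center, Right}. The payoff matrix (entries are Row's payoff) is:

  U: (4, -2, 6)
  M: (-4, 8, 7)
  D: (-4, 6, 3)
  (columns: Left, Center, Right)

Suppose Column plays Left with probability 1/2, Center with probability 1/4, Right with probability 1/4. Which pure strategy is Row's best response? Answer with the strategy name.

U

Expected payoff of U: (1/2)·4 + (1/4)·(-2) + (1/4)·6 = 3.
Expected payoff of M: (1/2)·(-4) + (1/4)·8 + (1/4)·7 = 7/4.
Expected payoff of D: (1/2)·(-4) + (1/4)·6 + (1/4)·3 = 1/4.
The largest is 3, so Row's best response is U.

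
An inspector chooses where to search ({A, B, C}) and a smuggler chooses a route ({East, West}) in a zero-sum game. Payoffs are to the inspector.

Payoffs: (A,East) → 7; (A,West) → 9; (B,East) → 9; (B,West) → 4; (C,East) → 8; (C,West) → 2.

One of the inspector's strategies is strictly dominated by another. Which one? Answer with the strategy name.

B gives a strictly higher payoff than C against every column: 9 > 8, 4 > 2.
So C is strictly dominated and the inspector never plays it.

C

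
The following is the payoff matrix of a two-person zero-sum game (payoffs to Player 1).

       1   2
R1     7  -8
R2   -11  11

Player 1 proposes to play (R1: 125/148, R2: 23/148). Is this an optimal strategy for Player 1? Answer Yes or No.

Against 1 this mix gives (125/148)·7 + (23/148)·(-11) = 311/74.
Against 2 this mix gives (125/148)·(-8) + (23/148)·11 = -747/148.
Player 2 will play 2, holding Player 1 to -747/148. Shifting weight toward the row that does better against 2 would raise this floor (the equalizing mix achieves -11/37 against both 2 and 1), so the proposed strategy is not optimal.

No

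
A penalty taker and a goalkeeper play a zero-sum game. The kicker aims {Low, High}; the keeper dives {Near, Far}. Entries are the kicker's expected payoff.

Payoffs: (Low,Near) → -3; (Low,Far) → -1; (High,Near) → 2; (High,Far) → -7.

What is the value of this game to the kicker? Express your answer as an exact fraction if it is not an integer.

Row minima: Low → -3, High → -7; maximin = -3.
Column maxima: Near → 2, Far → -1; minimax = -1.
-3 ≠ -1, so there is no saddle point; optimal play is mixed.
Let the kicker play Low with probability p. Expected payoff against Near: (-3)p + 2(1−p) = −5p + 2; against Far: (-1)p + (-7)(1−p) = 6p − 7.
Setting these equal: −5p + 2 = 6p − 7 ⇒ −11p = -9 ⇒ p = 9/11, and the value is (-5)·(9/11) + 2 = -23/11.
For the keeper: with q = P(Near), equating Low's and High's payoffs gives −2q − 1 = 9q − 7 ⇒ q = 6/11.

-23/11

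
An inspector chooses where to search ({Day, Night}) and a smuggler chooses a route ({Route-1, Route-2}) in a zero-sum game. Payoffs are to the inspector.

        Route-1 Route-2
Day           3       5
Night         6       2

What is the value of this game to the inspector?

Row minima: Day → 3, Night → 2; maximin = 3.
Column maxima: Route-1 → 6, Route-2 → 5; minimax = 5.
3 ≠ 5, so there is no saddle point; optimal play is mixed.
Let the inspector play Day with probability p. Expected payoff against Route-1: 3p + 6(1−p) = −3p + 6; against Route-2: 5p + 2(1−p) = 3p + 2.
Setting these equal: −3p + 6 = 3p + 2 ⇒ −6p = -4 ⇒ p = 2/3, and the value is (-3)·(2/3) + 6 = 4.
For the smuggler: with q = P(Route-1), equating Day's and Night's payoffs gives −2q + 5 = 4q + 2 ⇒ q = 1/2.

4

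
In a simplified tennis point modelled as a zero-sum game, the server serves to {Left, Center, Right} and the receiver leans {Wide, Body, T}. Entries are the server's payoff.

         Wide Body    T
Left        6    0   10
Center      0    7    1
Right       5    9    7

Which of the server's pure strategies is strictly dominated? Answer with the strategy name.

Center

Right gives a strictly higher payoff than Center against every column: 5 > 0, 9 > 7, 7 > 1.
So Center is strictly dominated and the server never plays it.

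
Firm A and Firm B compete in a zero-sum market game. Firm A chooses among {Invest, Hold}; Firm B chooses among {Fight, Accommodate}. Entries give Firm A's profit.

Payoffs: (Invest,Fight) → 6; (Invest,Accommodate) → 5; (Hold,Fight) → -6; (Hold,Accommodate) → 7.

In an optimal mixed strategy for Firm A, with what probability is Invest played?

13/14

Row minima: Invest → 5, Hold → -6; maximin = 5.
Column maxima: Fight → 6, Accommodate → 7; minimax = 6.
5 ≠ 6, so there is no saddle point; optimal play is mixed.
Let Firm A play Invest with probability p. Expected payoff against Fight: 6p + (-6)(1−p) = 12p − 6; against Accommodate: 5p + 7(1−p) = −2p + 7.
Setting these equal: 12p − 6 = −2p + 7 ⇒ 14p = 13 ⇒ p = 13/14, and the value is (12)·(13/14) − 6 = 36/7.
For Firm B: with q = P(Fight), equating Invest's and Hold's payoffs gives q + 5 = −13q + 7 ⇒ q = 1/7.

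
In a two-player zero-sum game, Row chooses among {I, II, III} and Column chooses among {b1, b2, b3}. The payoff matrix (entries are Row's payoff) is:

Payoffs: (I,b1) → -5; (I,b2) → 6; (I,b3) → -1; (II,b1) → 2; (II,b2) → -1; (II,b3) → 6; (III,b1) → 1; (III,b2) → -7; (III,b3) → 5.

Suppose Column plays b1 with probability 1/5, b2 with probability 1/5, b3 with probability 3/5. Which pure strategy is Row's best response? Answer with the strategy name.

Expected payoff of I: (1/5)·(-5) + (1/5)·6 + (3/5)·(-1) = -2/5.
Expected payoff of II: (1/5)·2 + (1/5)·(-1) + (3/5)·6 = 19/5.
Expected payoff of III: (1/5)·1 + (1/5)·(-7) + (3/5)·5 = 9/5.
The largest is 19/5, so Row's best response is II.

II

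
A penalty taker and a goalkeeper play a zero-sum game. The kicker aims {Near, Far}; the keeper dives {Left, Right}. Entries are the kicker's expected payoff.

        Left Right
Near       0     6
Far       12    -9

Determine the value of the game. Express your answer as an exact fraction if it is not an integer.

8/3

Row minima: Near → 0, Far → -9; maximin = 0.
Column maxima: Left → 12, Right → 6; minimax = 6.
0 ≠ 6, so there is no saddle point; optimal play is mixed.
Let the kicker play Near with probability p. Expected payoff against Left: 0p + 12(1−p) = −12p + 12; against Right: 6p + (-9)(1−p) = 15p − 9.
Setting these equal: −12p + 12 = 15p − 9 ⇒ −27p = -21 ⇒ p = 7/9, and the value is (-12)·(7/9) + 12 = 8/3.
For the keeper: with q = P(Left), equating Near's and Far's payoffs gives −6q + 6 = 21q − 9 ⇒ q = 5/9.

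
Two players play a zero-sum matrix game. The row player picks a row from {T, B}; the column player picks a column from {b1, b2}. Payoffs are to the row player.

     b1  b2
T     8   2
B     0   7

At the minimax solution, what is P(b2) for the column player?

Row minima: T → 2, B → 0; maximin = 2.
Column maxima: b1 → 8, b2 → 7; minimax = 7.
2 ≠ 7, so there is no saddle point; optimal play is mixed.
Let the row player play T with probability p. Expected payoff against b1: 8p + 0(1−p) = 8p; against b2: 2p + 7(1−p) = −5p + 7.
Setting these equal: 8p = −5p + 7 ⇒ 13p = 7 ⇒ p = 7/13, and the value is (8)·(7/13) = 56/13.
For the column player: with q = P(b1), equating T's and B's payoffs gives 6q + 2 = −7q + 7 ⇒ q = 5/13.

8/13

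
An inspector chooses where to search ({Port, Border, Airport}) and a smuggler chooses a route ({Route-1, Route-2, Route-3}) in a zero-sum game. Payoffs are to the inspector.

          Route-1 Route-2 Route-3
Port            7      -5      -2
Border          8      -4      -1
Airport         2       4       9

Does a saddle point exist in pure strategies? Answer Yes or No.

Row minima: Port → -5, Border → -4, Airport → 2; maximin = 2.
Column maxima: Route-1 → 8, Route-2 → 4, Route-3 → 9; minimax = 4.
2 ≠ 4, so no pure-strategy equilibrium exists.

No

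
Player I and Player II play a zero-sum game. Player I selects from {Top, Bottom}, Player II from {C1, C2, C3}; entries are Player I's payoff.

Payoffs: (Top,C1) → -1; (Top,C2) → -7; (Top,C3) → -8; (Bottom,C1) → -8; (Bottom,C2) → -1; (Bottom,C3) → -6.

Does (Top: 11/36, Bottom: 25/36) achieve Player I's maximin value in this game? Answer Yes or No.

No

Against C1 this mix gives (11/36)·(-1) + (25/36)·(-8) = -211/36.
Against C2 this mix gives (11/36)·(-7) + (25/36)·(-1) = -17/6.
Against C3 this mix gives (11/36)·(-8) + (25/36)·(-6) = -119/18.
Player II will play C3, holding Player I to -119/18. Shifting weight toward the row that does better against C3 would raise this floor (the equalizing mix achieves -58/9 against both C3 and C1), so the proposed strategy is not optimal.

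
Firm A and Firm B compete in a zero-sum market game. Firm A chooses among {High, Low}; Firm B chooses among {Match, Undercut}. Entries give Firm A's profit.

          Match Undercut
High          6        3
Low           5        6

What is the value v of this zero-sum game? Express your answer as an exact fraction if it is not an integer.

Row minima: High → 3, Low → 5; maximin = 5.
Column maxima: Match → 6, Undercut → 6; minimax = 6.
5 ≠ 6, so there is no saddle point; optimal play is mixed.
Let Firm A play High with probability p. Expected payoff against Match: 6p + 5(1−p) = p + 5; against Undercut: 3p + 6(1−p) = −3p + 6.
Setting these equal: p + 5 = −3p + 6 ⇒ 4p = 1 ⇒ p = 1/4, and the value is (1)·(1/4) + 5 = 21/4.
For Firm B: with q = P(Match), equating High's and Low's payoffs gives 3q + 3 = −q + 6 ⇒ q = 3/4.

21/4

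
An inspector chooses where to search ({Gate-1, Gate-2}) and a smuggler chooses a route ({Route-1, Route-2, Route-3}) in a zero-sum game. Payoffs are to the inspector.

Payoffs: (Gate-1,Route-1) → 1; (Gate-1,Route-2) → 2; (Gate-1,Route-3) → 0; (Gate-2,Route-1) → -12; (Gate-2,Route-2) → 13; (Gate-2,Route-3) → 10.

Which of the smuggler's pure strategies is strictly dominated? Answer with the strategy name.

Route-1 holds the inspector's payoff strictly below Route-2 in every row: 1 < 2, -12 < 13.
So Route-2 is strictly dominated for the smuggler.

Route-2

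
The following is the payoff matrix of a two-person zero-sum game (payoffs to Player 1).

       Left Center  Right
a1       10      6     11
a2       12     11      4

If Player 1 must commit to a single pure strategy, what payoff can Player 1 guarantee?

6

Row minima: a1 → 6, a2 → 4.
The best of these is 6.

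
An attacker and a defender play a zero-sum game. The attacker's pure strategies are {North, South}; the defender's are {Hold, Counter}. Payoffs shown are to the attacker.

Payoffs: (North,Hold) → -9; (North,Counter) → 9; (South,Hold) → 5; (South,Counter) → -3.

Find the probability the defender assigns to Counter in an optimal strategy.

7/13

Row minima: North → -9, South → -3; maximin = -3.
Column maxima: Hold → 5, Counter → 9; minimax = 5.
-3 ≠ 5, so there is no saddle point; optimal play is mixed.
Let the attacker play North with probability p. Expected payoff against Hold: (-9)p + 5(1−p) = −14p + 5; against Counter: 9p + (-3)(1−p) = 12p − 3.
Setting these equal: −14p + 5 = 12p − 3 ⇒ −26p = -8 ⇒ p = 4/13, and the value is (-14)·(4/13) + 5 = 9/13.
For the defender: with q = P(Hold), equating North's and South's payoffs gives −18q + 9 = 8q − 3 ⇒ q = 6/13.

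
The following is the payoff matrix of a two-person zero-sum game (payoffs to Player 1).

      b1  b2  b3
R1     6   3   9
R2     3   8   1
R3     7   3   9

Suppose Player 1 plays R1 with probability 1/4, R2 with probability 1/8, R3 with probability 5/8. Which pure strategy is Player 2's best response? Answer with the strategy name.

b2

If Player 2 plays b1, Player 1's expected payoff is (1/4)·6 + (1/8)·3 + (5/8)·7 = 25/4.
If Player 2 plays b2, Player 1's expected payoff is (1/4)·3 + (1/8)·8 + (5/8)·3 = 29/8.
If Player 2 plays b3, Player 1's expected payoff is (1/4)·9 + (1/8)·1 + (5/8)·9 = 8.
Player 2 minimizes Player 1's payoff; the smallest is 29/8, so the best response is b2.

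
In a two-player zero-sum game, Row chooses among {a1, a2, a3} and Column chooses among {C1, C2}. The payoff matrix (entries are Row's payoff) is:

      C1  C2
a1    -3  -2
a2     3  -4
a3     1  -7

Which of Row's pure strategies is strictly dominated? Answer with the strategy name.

a2 gives a strictly higher payoff than a3 against every column: 3 > 1, -4 > -7.
So a3 is strictly dominated and Row never plays it.

a3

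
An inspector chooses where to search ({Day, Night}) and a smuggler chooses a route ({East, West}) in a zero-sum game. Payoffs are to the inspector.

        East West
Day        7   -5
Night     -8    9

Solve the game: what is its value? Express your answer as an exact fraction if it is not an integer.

23/29

Row minima: Day → -5, Night → -8; maximin = -5.
Column maxima: East → 7, West → 9; minimax = 7.
-5 ≠ 7, so there is no saddle point; optimal play is mixed.
Let the inspector play Day with probability p. Expected payoff against East: 7p + (-8)(1−p) = 15p − 8; against West: (-5)p + 9(1−p) = −14p + 9.
Setting these equal: 15p − 8 = −14p + 9 ⇒ 29p = 17 ⇒ p = 17/29, and the value is (15)·(17/29) − 8 = 23/29.
For the smuggler: with q = P(East), equating Day's and Night's payoffs gives 12q − 5 = −17q + 9 ⇒ q = 14/29.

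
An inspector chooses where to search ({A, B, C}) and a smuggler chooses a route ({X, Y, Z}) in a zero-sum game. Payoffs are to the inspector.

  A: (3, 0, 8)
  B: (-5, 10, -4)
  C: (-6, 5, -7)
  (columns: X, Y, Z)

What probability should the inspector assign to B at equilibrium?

Row minima: A → 0, B → -5, C → -7; maximin = 0.
Column maxima: X → 3, Y → 10, Z → 8; minimax = 3.
0 ≠ 3, so there is no saddle point; optimal play is mixed.
C is strictly dominated by B, so the inspector never plays it.
With C eliminated, Z is strictly dominated by X (it gives the inspector strictly more in every remaining row), so the smuggler never plays it.
On the remaining 2×2 (A, B vs X, Y):
Let the inspector play A with probability p. Expected payoff against X: 3p + (-5)(1−p) = 8p − 5; against Y: 0p + 10(1−p) = −10p + 10.
Setting these equal: 8p − 5 = −10p + 10 ⇒ 18p = 15 ⇒ p = 5/6, and the value is (8)·(5/6) − 5 = 5/3.
For the smuggler: with q = P(X), equating A's and B's payoffs gives 3q = −15q + 10 ⇒ q = 5/9.

1/6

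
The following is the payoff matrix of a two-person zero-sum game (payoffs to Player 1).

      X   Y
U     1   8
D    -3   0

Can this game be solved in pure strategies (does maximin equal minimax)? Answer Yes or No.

Yes

Row minima: U → 1, D → -3; maximin = 1.
Column maxima: X → 1, Y → 8; minimax = 1.
maximin = minimax = 1, so a saddle point exists.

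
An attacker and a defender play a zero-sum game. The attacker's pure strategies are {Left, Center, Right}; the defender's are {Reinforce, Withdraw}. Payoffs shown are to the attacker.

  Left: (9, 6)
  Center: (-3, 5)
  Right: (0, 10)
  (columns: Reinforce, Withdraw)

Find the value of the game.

Row minima: Left → 6, Center → -3, Right → 0; maximin = 6.
Column maxima: Reinforce → 9, Withdraw → 10; minimax = 9.
6 ≠ 9, so there is no saddle point; optimal play is mixed.
Center is strictly dominated by Left, so the attacker never plays it.
On the remaining 2×2 (Left, Right vs Reinforce, Withdraw):
Let the attacker play Left with probability p. Expected payoff against Reinforce: 9p + 0(1−p) = 9p; against Withdraw: 6p + 10(1−p) = −4p + 10.
Setting these equal: 9p = −4p + 10 ⇒ 13p = 10 ⇒ p = 10/13, and the value is (9)·(10/13) = 90/13.
For the defender: with q = P(Reinforce), equating Left's and Right's payoffs gives 3q + 6 = −10q + 10 ⇒ q = 4/13.

90/13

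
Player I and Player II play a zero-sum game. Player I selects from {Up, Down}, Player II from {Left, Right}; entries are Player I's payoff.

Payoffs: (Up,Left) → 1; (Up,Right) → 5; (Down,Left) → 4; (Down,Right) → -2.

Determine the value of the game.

Row minima: Up → 1, Down → -2; maximin = 1.
Column maxima: Left → 4, Right → 5; minimax = 4.
1 ≠ 4, so there is no saddle point; optimal play is mixed.
Let Player I play Up with probability p. Expected payoff against Left: 1p + 4(1−p) = −3p + 4; against Right: 5p + (-2)(1−p) = 7p − 2.
Setting these equal: −3p + 4 = 7p − 2 ⇒ −10p = -6 ⇒ p = 3/5, and the value is (-3)·(3/5) + 4 = 11/5.
For Player II: with q = P(Left), equating Up's and Down's payoffs gives −4q + 5 = 6q − 2 ⇒ q = 7/10.

11/5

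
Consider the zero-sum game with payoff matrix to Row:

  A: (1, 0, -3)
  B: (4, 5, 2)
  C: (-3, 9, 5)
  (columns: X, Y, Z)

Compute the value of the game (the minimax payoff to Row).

13/5

Row minima: A → -3, B → 2, C → -3; maximin = 2.
Column maxima: X → 4, Y → 9, Z → 5; minimax = 4.
2 ≠ 4, so there is no saddle point; optimal play is mixed.
A is strictly dominated by B, so Row never plays it.
With A eliminated, Y is strictly dominated by X (it gives Row strictly more in every remaining row), so Column never plays it.
On the remaining 2×2 (B, C vs X, Z):
Let Row play B with probability p. Expected payoff against X: 4p + (-3)(1−p) = 7p − 3; against Z: 2p + 5(1−p) = −3p + 5.
Setting these equal: 7p − 3 = −3p + 5 ⇒ 10p = 8 ⇒ p = 4/5, and the value is (7)·(4/5) − 3 = 13/5.
For Column: with q = P(X), equating B's and C's payoffs gives 2q + 2 = −8q + 5 ⇒ q = 3/10.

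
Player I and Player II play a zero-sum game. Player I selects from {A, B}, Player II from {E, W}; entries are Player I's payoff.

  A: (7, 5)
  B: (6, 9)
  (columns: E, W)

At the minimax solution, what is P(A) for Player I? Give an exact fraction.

3/5

Row minima: A → 5, B → 6; maximin = 6.
Column maxima: E → 7, W → 9; minimax = 7.
6 ≠ 7, so there is no saddle point; optimal play is mixed.
Let Player I play A with probability p. Expected payoff against E: 7p + 6(1−p) = p + 6; against W: 5p + 9(1−p) = −4p + 9.
Setting these equal: p + 6 = −4p + 9 ⇒ 5p = 3 ⇒ p = 3/5, and the value is (1)·(3/5) + 6 = 33/5.
For Player II: with q = P(E), equating A's and B's payoffs gives 2q + 5 = −3q + 9 ⇒ q = 4/5.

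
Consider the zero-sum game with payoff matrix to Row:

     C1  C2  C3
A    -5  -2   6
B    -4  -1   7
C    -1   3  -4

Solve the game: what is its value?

-23/14

Row minima: A → -5, B → -4, C → -4; maximin = -4.
Column maxima: C1 → -1, C2 → 3, C3 → 7; minimax = -1.
-4 ≠ -1, so there is no saddle point; optimal play is mixed.
A is strictly dominated by B, so Row never plays it.
C2 is strictly dominated by C1 (it gives Row strictly more in every row), so Column never plays it.
On the remaining 2×2 (B, C vs C1, C3):
Let Row play B with probability p. Expected payoff against C1: (-4)p + (-1)(1−p) = −3p − 1; against C3: 7p + (-4)(1−p) = 11p − 4.
Setting these equal: −3p − 1 = 11p − 4 ⇒ −14p = -3 ⇒ p = 3/14, and the value is (-3)·(3/14) − 1 = -23/14.
For Column: with q = P(C1), equating B's and C's payoffs gives −11q + 7 = 3q − 4 ⇒ q = 11/14.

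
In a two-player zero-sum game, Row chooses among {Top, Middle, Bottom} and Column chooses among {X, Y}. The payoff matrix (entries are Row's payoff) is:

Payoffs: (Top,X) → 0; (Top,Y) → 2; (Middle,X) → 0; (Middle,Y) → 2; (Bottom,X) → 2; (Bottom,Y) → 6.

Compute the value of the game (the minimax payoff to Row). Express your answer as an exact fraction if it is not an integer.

2

Row minima: Top → 0, Middle → 0, Bottom → 2; maximin = 2.
Column maxima: X → 2, Y → 6; minimax = 2.
Since maximin = minimax = 2, there is a saddle point and the value is 2.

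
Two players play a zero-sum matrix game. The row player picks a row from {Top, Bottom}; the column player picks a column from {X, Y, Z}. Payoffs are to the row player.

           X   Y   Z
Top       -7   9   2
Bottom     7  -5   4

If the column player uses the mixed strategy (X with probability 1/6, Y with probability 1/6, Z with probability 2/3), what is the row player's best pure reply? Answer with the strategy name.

Expected payoff of Top: (1/6)·(-7) + (1/6)·9 + (2/3)·2 = 5/3.
Expected payoff of Bottom: (1/6)·7 + (1/6)·(-5) + (2/3)·4 = 3.
The largest is 3, so the row player's best response is Bottom.

Bottom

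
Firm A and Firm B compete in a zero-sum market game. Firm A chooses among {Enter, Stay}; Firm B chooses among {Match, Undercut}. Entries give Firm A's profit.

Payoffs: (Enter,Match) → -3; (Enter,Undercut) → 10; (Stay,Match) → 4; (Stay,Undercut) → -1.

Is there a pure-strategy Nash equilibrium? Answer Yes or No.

No

Row minima: Enter → -3, Stay → -1; maximin = -1.
Column maxima: Match → 4, Undercut → 10; minimax = 4.
-1 ≠ 4, so no pure-strategy equilibrium exists.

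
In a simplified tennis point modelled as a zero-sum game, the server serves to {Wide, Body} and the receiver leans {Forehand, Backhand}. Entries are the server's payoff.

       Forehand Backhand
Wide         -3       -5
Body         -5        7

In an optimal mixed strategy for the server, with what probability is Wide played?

Row minima: Wide → -5, Body → -5; maximin = -5.
Column maxima: Forehand → -3, Backhand → 7; minimax = -3.
-5 ≠ -3, so there is no saddle point; optimal play is mixed.
Let the server play Wide with probability p. Expected payoff against Forehand: (-3)p + (-5)(1−p) = 2p − 5; against Backhand: (-5)p + 7(1−p) = −12p + 7.
Setting these equal: 2p − 5 = −12p + 7 ⇒ 14p = 12 ⇒ p = 6/7, and the value is (2)·(6/7) − 5 = -23/7.
For the receiver: with q = P(Forehand), equating Wide's and Body's payoffs gives 2q − 5 = −12q + 7 ⇒ q = 6/7.

6/7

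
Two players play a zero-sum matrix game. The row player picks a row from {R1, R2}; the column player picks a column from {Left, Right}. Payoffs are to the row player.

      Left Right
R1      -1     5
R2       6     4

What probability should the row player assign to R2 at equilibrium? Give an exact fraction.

3/4

Row minima: R1 → -1, R2 → 4; maximin = 4.
Column maxima: Left → 6, Right → 5; minimax = 5.
4 ≠ 5, so there is no saddle point; optimal play is mixed.
Let the row player play R1 with probability p. Expected payoff against Left: (-1)p + 6(1−p) = −7p + 6; against Right: 5p + 4(1−p) = p + 4.
Setting these equal: −7p + 6 = p + 4 ⇒ −8p = -2 ⇒ p = 1/4, and the value is (-7)·(1/4) + 6 = 17/4.
For the column player: with q = P(Left), equating R1's and R2's payoffs gives −6q + 5 = 2q + 4 ⇒ q = 1/8.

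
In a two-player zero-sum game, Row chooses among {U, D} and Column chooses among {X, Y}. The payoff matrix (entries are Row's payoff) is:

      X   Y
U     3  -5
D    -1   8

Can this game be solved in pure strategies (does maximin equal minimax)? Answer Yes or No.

No

Row minima: U → -5, D → -1; maximin = -1.
Column maxima: X → 3, Y → 8; minimax = 3.
-1 ≠ 3, so no pure-strategy equilibrium exists.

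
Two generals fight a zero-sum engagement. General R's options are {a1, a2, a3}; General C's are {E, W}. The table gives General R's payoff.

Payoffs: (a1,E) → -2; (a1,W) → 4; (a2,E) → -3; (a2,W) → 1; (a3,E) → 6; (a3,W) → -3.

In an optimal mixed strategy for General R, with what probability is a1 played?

3/5

Row minima: a1 → -2, a2 → -3, a3 → -3; maximin = -2.
Column maxima: E → 6, W → 4; minimax = 4.
-2 ≠ 4, so there is no saddle point; optimal play is mixed.
a2 is strictly dominated by a1, so General R never plays it.
On the remaining 2×2 (a1, a3 vs E, W):
Let General R play a1 with probability p. Expected payoff against E: (-2)p + 6(1−p) = −8p + 6; against W: 4p + (-3)(1−p) = 7p − 3.
Setting these equal: −8p + 6 = 7p − 3 ⇒ −15p = -9 ⇒ p = 3/5, and the value is (-8)·(3/5) + 6 = 6/5.
For General C: with q = P(E), equating a1's and a3's payoffs gives −6q + 4 = 9q − 3 ⇒ q = 7/15.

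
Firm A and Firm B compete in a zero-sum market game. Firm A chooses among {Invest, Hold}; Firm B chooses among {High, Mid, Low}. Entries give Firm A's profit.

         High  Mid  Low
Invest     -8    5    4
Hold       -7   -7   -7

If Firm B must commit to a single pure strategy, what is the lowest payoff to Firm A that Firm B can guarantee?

-7

Column maxima: High → -7, Mid → 5, Low → 4.
The smallest of these is -7.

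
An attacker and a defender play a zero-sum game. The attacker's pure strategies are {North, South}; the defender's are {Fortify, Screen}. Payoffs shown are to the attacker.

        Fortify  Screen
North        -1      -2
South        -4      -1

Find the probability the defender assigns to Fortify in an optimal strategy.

1/4

Row minima: North → -2, South → -4; maximin = -2.
Column maxima: Fortify → -1, Screen → -1; minimax = -1.
-2 ≠ -1, so there is no saddle point; optimal play is mixed.
Let the attacker play North with probability p. Expected payoff against Fortify: (-1)p + (-4)(1−p) = 3p − 4; against Screen: (-2)p + (-1)(1−p) = −p − 1.
Setting these equal: 3p − 4 = −p − 1 ⇒ 4p = 3 ⇒ p = 3/4, and the value is (3)·(3/4) − 4 = -7/4.
For the defender: with q = P(Fortify), equating North's and South's payoffs gives q − 2 = −3q − 1 ⇒ q = 1/4.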